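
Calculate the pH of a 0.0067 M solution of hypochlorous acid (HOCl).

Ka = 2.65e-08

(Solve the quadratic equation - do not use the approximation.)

x² + Ka×x - Ka×C = 0. Using quadratic formula: [H⁺] = 1.3312e-05

pH = 4.88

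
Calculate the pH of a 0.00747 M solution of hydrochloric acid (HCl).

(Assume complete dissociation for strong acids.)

[H⁺] = 0.00747 M for strong acid. pH = -log[H⁺] = -log(0.00747)

pH = 2.13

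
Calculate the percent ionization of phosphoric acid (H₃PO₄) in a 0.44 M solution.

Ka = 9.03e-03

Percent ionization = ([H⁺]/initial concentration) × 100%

Using Ka equilibrium: x² + Ka×x - Ka×C = 0. Solving: [H⁺] = 5.8680e-02. Percent = (5.8680e-02/0.44) × 100

Percent ionization = 13.3%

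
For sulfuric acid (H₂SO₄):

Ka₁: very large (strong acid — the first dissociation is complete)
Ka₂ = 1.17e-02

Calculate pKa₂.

pKa₂ = -log(Ka₂) = -log(1.17e-02) = 1.93.

pK_{a2} = 1.93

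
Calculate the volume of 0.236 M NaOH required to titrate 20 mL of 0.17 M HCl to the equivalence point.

At equivalence: moles acid = moles base. moles HCl = 0.17 × 20/1000 = 0.0034 mol. V_base = moles / 0.236 × 1000 = 14.4 mL.

V_{base} = 14.4 mL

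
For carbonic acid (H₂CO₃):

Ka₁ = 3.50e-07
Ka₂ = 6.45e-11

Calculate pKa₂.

pKa₂ = -log(Ka₂) = -log(6.45e-11) = 10.19.

pK_{a2} = 10.19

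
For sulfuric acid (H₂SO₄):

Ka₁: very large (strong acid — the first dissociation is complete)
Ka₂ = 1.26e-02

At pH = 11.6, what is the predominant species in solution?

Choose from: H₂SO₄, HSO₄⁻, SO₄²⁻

The first dissociation is complete, so H₂SO₄ itself is never the predominant species in water; pKa₂ = -log(1.26e-02) = 1.90. For a polyprotic acid the predominant species crosses at each pKa: below pKa_n the protonated form dominates, above it the deprotonated form does. At pH = 11.6, the predominant species is SO₄²⁻.

SO₄²⁻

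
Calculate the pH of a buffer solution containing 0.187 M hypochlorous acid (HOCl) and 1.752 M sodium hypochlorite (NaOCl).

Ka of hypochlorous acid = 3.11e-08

pKa = -log(3.11e-08) = 7.51. pH = pKa + log([A⁻]/[HA]) = 7.51 + log(1.752/0.187)

pH = 8.48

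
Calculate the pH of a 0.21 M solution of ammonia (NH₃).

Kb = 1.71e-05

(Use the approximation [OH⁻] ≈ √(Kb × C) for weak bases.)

[OH⁻] = √(Kb × C) = √(1.71e-05 × 0.21) = 1.8950e-03. pOH = 2.72, pH = 14 - pOH

pH = 11.28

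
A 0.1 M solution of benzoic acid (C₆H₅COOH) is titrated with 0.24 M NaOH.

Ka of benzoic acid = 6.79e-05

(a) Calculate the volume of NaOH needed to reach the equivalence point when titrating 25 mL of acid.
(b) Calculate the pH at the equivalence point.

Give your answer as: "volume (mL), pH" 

moles acid = 0.1 × 25/1000 = 0.0025 mol; V_base = moles/0.24 × 1000 = 10.4 mL. At equivalence only the conjugate base is present: [A⁻] = 0.0025/0.035 = 7.0588e-02 M. Kb = Kw/Ka = 1.47e-10; [OH⁻] = √(Kb × [A⁻]) = 3.2243e-06; pOH = 5.49; pH = 14 - pOH = 8.51.

V = 10.4 mL, pH = 8.51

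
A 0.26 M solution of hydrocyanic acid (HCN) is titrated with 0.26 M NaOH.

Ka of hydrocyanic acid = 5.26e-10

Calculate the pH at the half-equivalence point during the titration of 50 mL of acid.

At half-equivalence [HA] = [A⁻], so Henderson-Hasselbalch gives pH = pKa = -log(5.26e-10) = 9.28.

pH = pKa = 9.28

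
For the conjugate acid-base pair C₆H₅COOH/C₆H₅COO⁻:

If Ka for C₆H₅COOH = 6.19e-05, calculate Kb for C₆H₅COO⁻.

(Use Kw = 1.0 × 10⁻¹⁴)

For a conjugate pair Ka × Kb = Kw, so Kb = Kw/Ka = 1.0 × 10⁻¹⁴ / 6.19e-05 = 1.62e-10.

K_b = 1.62e-10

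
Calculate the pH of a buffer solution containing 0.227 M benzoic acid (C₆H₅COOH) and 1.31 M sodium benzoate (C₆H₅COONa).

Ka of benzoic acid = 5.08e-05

pKa = -log(5.08e-05) = 4.29. pH = pKa + log([A⁻]/[HA]) = 4.29 + log(1.31/0.227)

pH = 5.06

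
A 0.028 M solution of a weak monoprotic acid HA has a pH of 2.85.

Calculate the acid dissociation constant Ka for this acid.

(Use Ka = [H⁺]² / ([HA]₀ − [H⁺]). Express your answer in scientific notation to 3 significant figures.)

[H⁺] = 10^(−pH) = 10^(−2.85) = 1.413e-03 M. For HA ⇌ H⁺ + A⁻, Ka = [H⁺][A⁻]/[HA] = [H⁺]² / ([HA]₀ − [H⁺]) = (1.413e-03)² / (0.028 − 1.413e-03) = 7.50e-05.

K_a = 7.50e-05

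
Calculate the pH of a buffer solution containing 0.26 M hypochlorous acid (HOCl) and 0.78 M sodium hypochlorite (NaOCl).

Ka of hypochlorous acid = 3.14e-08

pKa = -log(3.14e-08) = 7.50. pH = pKa + log([A⁻]/[HA]) = 7.50 + log(0.78/0.26)

pH = 7.98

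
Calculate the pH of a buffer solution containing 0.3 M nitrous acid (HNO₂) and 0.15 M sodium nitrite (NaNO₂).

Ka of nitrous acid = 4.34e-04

pKa = -log(4.34e-04) = 3.36. pH = pKa + log([A⁻]/[HA]) = 3.36 + log(0.15/0.3)

pH = 3.06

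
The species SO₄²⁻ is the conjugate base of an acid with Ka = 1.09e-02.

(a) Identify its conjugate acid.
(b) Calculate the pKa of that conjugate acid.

(a) The conjugate acid is formed by adding one H⁺ to SO₄²⁻, giving HSO₄⁻. (b) pKa = -log(Ka) = -log(1.09e-02) = 1.96.

Conjugate acid: HSO₄⁻; pK_a = 1.96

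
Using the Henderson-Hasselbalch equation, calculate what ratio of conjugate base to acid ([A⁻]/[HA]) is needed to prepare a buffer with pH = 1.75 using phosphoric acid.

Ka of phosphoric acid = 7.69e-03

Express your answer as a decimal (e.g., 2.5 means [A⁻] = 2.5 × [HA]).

pKa = -log(7.69e-03) = 2.1141. pH = pKa + log([A⁻]/[HA]), so log([A⁻]/[HA]) = pH − pKa = 1.75 − 2.1141 = -0.3641. [A⁻]/[HA] = 10^(-0.3641) = 0.432

[A⁻]/[HA] = 0.432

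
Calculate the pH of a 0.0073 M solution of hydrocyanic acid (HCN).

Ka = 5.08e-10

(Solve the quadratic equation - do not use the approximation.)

x² + Ka×x - Ka×C = 0. Using quadratic formula: [H⁺] = 1.9255e-06

pH = 5.72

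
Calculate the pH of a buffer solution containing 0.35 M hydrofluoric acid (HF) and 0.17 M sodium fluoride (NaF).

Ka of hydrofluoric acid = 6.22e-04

pKa = -log(6.22e-04) = 3.21. pH = pKa + log([A⁻]/[HA]) = 3.21 + log(0.17/0.35)

pH = 2.89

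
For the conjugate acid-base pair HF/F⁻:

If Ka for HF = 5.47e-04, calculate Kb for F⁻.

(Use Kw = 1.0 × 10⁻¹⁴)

For a conjugate pair Ka × Kb = Kw, so Kb = Kw/Ka = 1.0 × 10⁻¹⁴ / 5.47e-04 = 1.83e-11.

K_b = 1.83e-11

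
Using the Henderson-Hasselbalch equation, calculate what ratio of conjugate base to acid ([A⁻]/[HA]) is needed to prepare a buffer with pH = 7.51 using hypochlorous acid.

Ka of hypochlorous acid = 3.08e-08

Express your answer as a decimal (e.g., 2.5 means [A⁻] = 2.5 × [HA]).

pKa = -log(3.08e-08) = 7.5114. pH = pKa + log([A⁻]/[HA]), so log([A⁻]/[HA]) = pH − pKa = 7.51 − 7.5114 = -0.0014. [A⁻]/[HA] = 10^(-0.0014) = 0.997

[A⁻]/[HA] = 0.997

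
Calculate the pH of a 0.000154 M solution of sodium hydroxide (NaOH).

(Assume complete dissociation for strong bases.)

[OH⁻] = 0.000154 M for strong base. pOH = -log[OH⁻] = 3.81, pH = 14 - pOH

pH = 10.19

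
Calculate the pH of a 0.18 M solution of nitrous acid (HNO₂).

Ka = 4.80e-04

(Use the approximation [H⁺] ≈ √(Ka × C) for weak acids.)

[H⁺] = √(Ka × C) = √(4.80e-04 × 0.18) = 9.2952e-03. pH = -log(9.2952e-03)

pH = 2.03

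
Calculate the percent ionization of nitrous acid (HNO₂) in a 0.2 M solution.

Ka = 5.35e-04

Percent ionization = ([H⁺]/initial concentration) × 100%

Using Ka equilibrium: x² + Ka×x - Ka×C = 0. Solving: [H⁺] = 1.0080e-02. Percent = (1.0080e-02/0.2) × 100

Percent ionization = 5.04%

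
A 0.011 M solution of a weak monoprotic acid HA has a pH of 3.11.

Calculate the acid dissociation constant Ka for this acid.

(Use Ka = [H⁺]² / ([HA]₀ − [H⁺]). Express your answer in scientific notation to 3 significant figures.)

[H⁺] = 10^(−pH) = 10^(−3.11) = 7.762e-04 M. For HA ⇌ H⁺ + A⁻, Ka = [H⁺][A⁻]/[HA] = [H⁺]² / ([HA]₀ − [H⁺]) = (7.762e-04)² / (0.011 − 7.762e-04) = 5.89e-05.

K_a = 5.89e-05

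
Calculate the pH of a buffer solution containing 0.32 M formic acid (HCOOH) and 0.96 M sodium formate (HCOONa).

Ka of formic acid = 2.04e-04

pKa = -log(2.04e-04) = 3.69. pH = pKa + log([A⁻]/[HA]) = 3.69 + log(0.96/0.32)

pH = 4.17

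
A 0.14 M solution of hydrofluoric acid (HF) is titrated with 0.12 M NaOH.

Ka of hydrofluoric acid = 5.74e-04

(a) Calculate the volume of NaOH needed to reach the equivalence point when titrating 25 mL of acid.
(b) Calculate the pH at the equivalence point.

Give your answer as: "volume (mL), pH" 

moles acid = 0.14 × 25/1000 = 0.0035 mol; V_base = moles/0.12 × 1000 = 29.2 mL. At equivalence only the conjugate base is present: [A⁻] = 0.0035/0.054 = 6.4615e-02 M. Kb = Kw/Ka = 1.74e-11; [OH⁻] = √(Kb × [A⁻]) = 1.0610e-06; pOH = 5.97; pH = 14 - pOH = 8.03.

V = 29.2 mL, pH = 8.03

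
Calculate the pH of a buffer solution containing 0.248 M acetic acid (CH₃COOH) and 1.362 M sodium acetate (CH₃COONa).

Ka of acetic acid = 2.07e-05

pKa = -log(2.07e-05) = 4.68. pH = pKa + log([A⁻]/[HA]) = 4.68 + log(1.362/0.248)

pH = 5.42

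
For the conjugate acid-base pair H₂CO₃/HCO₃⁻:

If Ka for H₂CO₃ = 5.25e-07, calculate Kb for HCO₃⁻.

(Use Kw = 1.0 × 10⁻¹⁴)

For a conjugate pair Ka × Kb = Kw, so Kb = Kw/Ka = 1.0 × 10⁻¹⁴ / 5.25e-07 = 1.90e-08.

K_b = 1.90e-08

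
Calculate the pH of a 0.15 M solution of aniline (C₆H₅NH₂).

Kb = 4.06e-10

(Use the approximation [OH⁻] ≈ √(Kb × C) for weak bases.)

[OH⁻] = √(Kb × C) = √(4.06e-10 × 0.15) = 7.8038e-06. pOH = 5.11, pH = 14 - pOH

pH = 8.89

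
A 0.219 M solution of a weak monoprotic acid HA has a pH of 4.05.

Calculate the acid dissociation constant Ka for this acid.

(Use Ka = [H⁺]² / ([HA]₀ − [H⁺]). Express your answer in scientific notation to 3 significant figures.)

[H⁺] = 10^(−pH) = 10^(−4.05) = 8.913e-05 M. For HA ⇌ H⁺ + A⁻, Ka = [H⁺][A⁻]/[HA] = [H⁺]² / ([HA]₀ − [H⁺]) = (8.913e-05)² / (0.219 − 8.913e-05) = 3.63e-08.

K_a = 3.63e-08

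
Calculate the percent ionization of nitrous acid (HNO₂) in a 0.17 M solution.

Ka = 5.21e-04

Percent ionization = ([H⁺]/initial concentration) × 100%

Using Ka equilibrium: x² + Ka×x - Ka×C = 0. Solving: [H⁺] = 9.1543e-03. Percent = (9.1543e-03/0.17) × 100

Percent ionization = 5.38%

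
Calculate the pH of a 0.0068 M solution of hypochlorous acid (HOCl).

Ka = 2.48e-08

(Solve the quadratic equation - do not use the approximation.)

x² + Ka×x - Ka×C = 0. Using quadratic formula: [H⁺] = 1.2974e-05

pH = 4.89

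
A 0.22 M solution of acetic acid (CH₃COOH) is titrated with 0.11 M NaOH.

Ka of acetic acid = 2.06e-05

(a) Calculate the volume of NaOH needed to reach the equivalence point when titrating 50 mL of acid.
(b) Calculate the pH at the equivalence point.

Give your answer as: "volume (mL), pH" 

moles acid = 0.22 × 50/1000 = 0.011 mol; V_base = moles/0.11 × 1000 = 100.0 mL. At equivalence only the conjugate base is present: [A⁻] = 0.011/0.150 = 7.3333e-02 M. Kb = Kw/Ka = 4.85e-10; [OH⁻] = √(Kb × [A⁻]) = 5.9665e-06; pOH = 5.22; pH = 14 - pOH = 8.78.

V = 100.0 mL, pH = 8.78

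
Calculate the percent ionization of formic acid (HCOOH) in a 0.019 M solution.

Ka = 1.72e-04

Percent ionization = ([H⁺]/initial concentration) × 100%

Using Ka equilibrium: x² + Ka×x - Ka×C = 0. Solving: [H⁺] = 1.7238e-03. Percent = (1.7238e-03/0.019) × 100

Percent ionization = 9.07%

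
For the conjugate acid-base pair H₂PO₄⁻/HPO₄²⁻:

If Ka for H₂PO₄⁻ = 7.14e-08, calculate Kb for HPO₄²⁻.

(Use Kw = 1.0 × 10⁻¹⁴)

For a conjugate pair Ka × Kb = Kw, so Kb = Kw/Ka = 1.0 × 10⁻¹⁴ / 7.14e-08 = 1.40e-07.

K_b = 1.40e-07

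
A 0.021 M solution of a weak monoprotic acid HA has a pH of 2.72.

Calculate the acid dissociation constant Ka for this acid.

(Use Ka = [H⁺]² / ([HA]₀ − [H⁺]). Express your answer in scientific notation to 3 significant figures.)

[H⁺] = 10^(−pH) = 10^(−2.72) = 1.905e-03 M. For HA ⇌ H⁺ + A⁻, Ka = [H⁺][A⁻]/[HA] = [H⁺]² / ([HA]₀ − [H⁺]) = (1.905e-03)² / (0.021 − 1.905e-03) = 1.90e-04.

K_a = 1.90e-04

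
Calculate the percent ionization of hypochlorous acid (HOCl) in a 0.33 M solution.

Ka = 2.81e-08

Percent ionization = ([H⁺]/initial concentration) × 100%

Using Ka equilibrium: x² + Ka×x - Ka×C = 0. Solving: [H⁺] = 9.6282e-05. Percent = (9.6282e-05/0.33) × 100

Percent ionization = 0.0292%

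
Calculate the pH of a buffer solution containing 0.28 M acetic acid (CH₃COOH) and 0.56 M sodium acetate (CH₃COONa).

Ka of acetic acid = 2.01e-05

pKa = -log(2.01e-05) = 4.70. pH = pKa + log([A⁻]/[HA]) = 4.70 + log(0.56/0.28)

pH = 5.00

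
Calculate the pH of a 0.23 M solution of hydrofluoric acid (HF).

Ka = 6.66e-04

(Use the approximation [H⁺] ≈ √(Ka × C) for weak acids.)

[H⁺] = √(Ka × C) = √(6.66e-04 × 0.23) = 1.2377e-02. pH = -log(1.2377e-02)

pH = 1.91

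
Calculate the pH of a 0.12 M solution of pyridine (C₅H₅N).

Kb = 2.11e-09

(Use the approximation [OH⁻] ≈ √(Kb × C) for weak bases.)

[OH⁻] = √(Kb × C) = √(2.11e-09 × 0.12) = 1.5912e-05. pOH = 4.80, pH = 14 - pOH

pH = 9.20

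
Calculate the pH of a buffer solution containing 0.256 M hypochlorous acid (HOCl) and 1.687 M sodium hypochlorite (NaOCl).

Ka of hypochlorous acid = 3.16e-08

pKa = -log(3.16e-08) = 7.50. pH = pKa + log([A⁻]/[HA]) = 7.50 + log(1.687/0.256)

pH = 8.32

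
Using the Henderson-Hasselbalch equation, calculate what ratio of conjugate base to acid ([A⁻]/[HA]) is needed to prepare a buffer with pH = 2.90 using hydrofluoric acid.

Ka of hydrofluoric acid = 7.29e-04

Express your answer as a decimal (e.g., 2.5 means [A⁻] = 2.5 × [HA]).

pKa = -log(7.29e-04) = 3.1373. pH = pKa + log([A⁻]/[HA]), so log([A⁻]/[HA]) = pH − pKa = 2.90 − 3.1373 = -0.2373. [A⁻]/[HA] = 10^(-0.2373) = 0.579

[A⁻]/[HA] = 0.579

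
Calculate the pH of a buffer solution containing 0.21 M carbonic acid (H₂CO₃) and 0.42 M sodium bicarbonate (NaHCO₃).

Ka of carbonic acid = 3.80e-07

pKa = -log(3.80e-07) = 6.42. pH = pKa + log([A⁻]/[HA]) = 6.42 + log(0.42/0.21)

pH = 6.72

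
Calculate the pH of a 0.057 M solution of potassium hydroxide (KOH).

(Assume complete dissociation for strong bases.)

[OH⁻] = 0.057 M for strong base. pOH = -log[OH⁻] = 1.24, pH = 14 - pOH

pH = 12.76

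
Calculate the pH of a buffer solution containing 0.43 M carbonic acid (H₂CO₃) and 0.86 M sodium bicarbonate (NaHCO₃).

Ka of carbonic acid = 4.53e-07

pKa = -log(4.53e-07) = 6.34. pH = pKa + log([A⁻]/[HA]) = 6.34 + log(0.86/0.43)

pH = 6.64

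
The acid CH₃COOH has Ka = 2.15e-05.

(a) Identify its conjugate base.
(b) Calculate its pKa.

(a) The conjugate base is formed by removing one H⁺ from CH₃COOH, giving CH₃COO⁻. (b) pKa = -log(Ka) = -log(2.15e-05) = 4.67.

Conjugate base: CH₃COO⁻; pK_a = 4.67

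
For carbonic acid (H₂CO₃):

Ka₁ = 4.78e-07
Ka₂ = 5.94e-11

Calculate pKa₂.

pKa₂ = -log(Ka₂) = -log(5.94e-11) = 10.23.

pK_{a2} = 10.23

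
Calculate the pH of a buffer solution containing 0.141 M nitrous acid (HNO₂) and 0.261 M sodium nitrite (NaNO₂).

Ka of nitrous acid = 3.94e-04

pKa = -log(3.94e-04) = 3.40. pH = pKa + log([A⁻]/[HA]) = 3.40 + log(0.261/0.141)

pH = 3.67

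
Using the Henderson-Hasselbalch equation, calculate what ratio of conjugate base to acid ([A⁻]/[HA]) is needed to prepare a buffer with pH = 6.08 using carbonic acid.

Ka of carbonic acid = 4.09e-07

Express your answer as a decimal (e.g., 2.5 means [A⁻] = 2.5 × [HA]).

pKa = -log(4.09e-07) = 6.3883. pH = pKa + log([A⁻]/[HA]), so log([A⁻]/[HA]) = pH − pKa = 6.08 − 6.3883 = -0.3083. [A⁻]/[HA] = 10^(-0.3083) = 0.492

[A⁻]/[HA] = 0.492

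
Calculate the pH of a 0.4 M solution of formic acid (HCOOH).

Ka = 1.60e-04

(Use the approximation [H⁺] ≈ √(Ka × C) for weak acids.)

[H⁺] = √(Ka × C) = √(1.60e-04 × 0.4) = 8.0000e-03. pH = -log(8.0000e-03)

pH = 2.10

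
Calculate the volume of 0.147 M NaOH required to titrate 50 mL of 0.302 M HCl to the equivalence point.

At equivalence: moles acid = moles base. moles HCl = 0.302 × 50/1000 = 0.0151 mol. V_base = moles / 0.147 × 1000 = 102.7 mL.

V_{base} = 102.7 mL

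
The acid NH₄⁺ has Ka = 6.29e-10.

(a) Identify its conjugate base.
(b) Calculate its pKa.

(a) The conjugate base is formed by removing one H⁺ from NH₄⁺, giving NH₃. (b) pKa = -log(Ka) = -log(6.29e-10) = 9.20.

Conjugate base: NH₃; pK_a = 9.20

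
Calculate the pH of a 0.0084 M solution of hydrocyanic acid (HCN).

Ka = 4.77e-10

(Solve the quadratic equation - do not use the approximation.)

x² + Ka×x - Ka×C = 0. Using quadratic formula: [H⁺] = 2.0015e-06

pH = 5.70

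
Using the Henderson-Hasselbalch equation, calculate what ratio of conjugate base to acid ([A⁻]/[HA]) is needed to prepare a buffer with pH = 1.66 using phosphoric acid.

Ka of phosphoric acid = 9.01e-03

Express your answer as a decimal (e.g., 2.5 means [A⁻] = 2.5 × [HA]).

pKa = -log(9.01e-03) = 2.0453. pH = pKa + log([A⁻]/[HA]), so log([A⁻]/[HA]) = pH − pKa = 1.66 − 2.0453 = -0.3853. [A⁻]/[HA] = 10^(-0.3853) = 0.412

[A⁻]/[HA] = 0.412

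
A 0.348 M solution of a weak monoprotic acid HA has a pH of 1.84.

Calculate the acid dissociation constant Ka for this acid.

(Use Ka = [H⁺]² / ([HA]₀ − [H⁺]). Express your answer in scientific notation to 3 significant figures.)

[H⁺] = 10^(−pH) = 10^(−1.84) = 1.445e-02 M. For HA ⇌ H⁺ + A⁻, Ka = [H⁺][A⁻]/[HA] = [H⁺]² / ([HA]₀ − [H⁺]) = (1.445e-02)² / (0.348 − 1.445e-02) = 6.26e-04.

K_a = 6.26e-04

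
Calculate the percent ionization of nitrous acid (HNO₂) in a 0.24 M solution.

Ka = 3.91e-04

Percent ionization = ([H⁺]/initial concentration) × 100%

Using Ka equilibrium: x² + Ka×x - Ka×C = 0. Solving: [H⁺] = 9.4936e-03. Percent = (9.4936e-03/0.24) × 100

Percent ionization = 3.96%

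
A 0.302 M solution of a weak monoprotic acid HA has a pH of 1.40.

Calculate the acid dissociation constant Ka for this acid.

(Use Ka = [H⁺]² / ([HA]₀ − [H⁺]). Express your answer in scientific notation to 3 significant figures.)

[H⁺] = 10^(−pH) = 10^(−1.40) = 3.981e-02 M. For HA ⇌ H⁺ + A⁻, Ka = [H⁺][A⁻]/[HA] = [H⁺]² / ([HA]₀ − [H⁺]) = (3.981e-02)² / (0.302 − 3.981e-02) = 6.04e-03.

K_a = 6.04e-03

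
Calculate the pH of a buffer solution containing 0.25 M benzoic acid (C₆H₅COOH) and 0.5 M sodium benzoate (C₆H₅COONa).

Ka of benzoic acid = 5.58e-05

pKa = -log(5.58e-05) = 4.25. pH = pKa + log([A⁻]/[HA]) = 4.25 + log(0.5/0.25)

pH = 4.55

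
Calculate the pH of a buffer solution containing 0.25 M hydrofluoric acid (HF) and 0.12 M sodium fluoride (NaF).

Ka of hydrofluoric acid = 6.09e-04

pKa = -log(6.09e-04) = 3.22. pH = pKa + log([A⁻]/[HA]) = 3.22 + log(0.12/0.25)

pH = 2.90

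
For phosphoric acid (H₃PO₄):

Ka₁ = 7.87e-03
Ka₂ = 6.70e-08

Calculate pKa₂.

pKa₂ = -log(Ka₂) = -log(6.70e-08) = 7.17.

pK_{a2} = 7.17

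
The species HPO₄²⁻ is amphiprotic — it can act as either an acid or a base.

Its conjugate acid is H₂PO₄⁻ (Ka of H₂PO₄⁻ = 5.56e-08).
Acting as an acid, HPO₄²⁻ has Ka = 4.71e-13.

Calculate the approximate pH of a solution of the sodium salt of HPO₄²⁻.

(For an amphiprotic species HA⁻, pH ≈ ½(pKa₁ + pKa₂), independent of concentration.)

pKa₁ = -log(5.56e-08) = 7.25; pKa₂ = -log(4.71e-13) = 12.33. For an amphiprotic species, pH ≈ ½(pKa₁ + pKa₂) = ½(7.25 + 12.33) = 9.79.

pH = 9.79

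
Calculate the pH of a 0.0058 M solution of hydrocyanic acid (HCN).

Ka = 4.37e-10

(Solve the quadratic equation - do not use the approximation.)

x² + Ka×x - Ka×C = 0. Using quadratic formula: [H⁺] = 1.5918e-06

pH = 5.80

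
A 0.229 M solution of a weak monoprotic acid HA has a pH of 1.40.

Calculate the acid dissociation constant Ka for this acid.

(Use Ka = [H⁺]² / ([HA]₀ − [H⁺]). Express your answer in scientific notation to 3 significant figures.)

[H⁺] = 10^(−pH) = 10^(−1.40) = 3.981e-02 M. For HA ⇌ H⁺ + A⁻, Ka = [H⁺][A⁻]/[HA] = [H⁺]² / ([HA]₀ − [H⁺]) = (3.981e-02)² / (0.229 − 3.981e-02) = 8.38e-03.

K_a = 8.38e-03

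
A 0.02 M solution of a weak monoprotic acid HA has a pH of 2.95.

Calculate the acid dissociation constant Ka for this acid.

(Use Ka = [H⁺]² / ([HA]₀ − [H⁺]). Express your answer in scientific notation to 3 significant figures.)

[H⁺] = 10^(−pH) = 10^(−2.95) = 1.122e-03 M. For HA ⇌ H⁺ + A⁻, Ka = [H⁺][A⁻]/[HA] = [H⁺]² / ([HA]₀ − [H⁺]) = (1.122e-03)² / (0.02 − 1.122e-03) = 6.67e-05.

K_a = 6.67e-05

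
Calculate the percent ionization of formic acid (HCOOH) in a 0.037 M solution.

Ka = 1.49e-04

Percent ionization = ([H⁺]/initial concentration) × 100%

Using Ka equilibrium: x² + Ka×x - Ka×C = 0. Solving: [H⁺] = 2.2747e-03. Percent = (2.2747e-03/0.037) × 100

Percent ionization = 6.15%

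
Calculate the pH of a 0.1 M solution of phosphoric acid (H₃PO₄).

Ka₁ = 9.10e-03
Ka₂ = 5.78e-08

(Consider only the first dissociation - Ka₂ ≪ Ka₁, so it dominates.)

First dissociation dominates. From Ka₁ = [H⁺][HA⁻]/[H₂A], x² + Ka₁·x − Ka₁·C = 0 with C = 0.1 M and Ka₁ = 9.10e-03. Solving: [H⁺] = (−Ka₁ + √(Ka₁² + 4·Ka₁·C)) / 2 = 2.5957e-02 M. pH = -log(2.5957e-02) = 1.59.

pH = 1.59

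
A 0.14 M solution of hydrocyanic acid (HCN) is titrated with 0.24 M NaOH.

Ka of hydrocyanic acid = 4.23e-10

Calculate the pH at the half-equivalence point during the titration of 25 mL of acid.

At half-equivalence [HA] = [A⁻], so Henderson-Hasselbalch gives pH = pKa = -log(4.23e-10) = 9.37.

pH = pKa = 9.37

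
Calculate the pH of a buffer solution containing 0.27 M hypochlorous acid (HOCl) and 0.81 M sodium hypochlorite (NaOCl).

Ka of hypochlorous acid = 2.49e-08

pKa = -log(2.49e-08) = 7.60. pH = pKa + log([A⁻]/[HA]) = 7.60 + log(0.81/0.27)

pH = 8.08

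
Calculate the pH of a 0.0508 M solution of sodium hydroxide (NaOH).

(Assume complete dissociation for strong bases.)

[OH⁻] = 0.0508 M for strong base. pOH = -log[OH⁻] = 1.29, pH = 14 - pOH

pH = 12.71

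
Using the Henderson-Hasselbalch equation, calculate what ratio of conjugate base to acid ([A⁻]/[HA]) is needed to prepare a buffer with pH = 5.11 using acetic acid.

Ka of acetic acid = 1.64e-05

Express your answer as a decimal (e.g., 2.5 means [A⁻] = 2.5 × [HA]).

pKa = -log(1.64e-05) = 4.7852. pH = pKa + log([A⁻]/[HA]), so log([A⁻]/[HA]) = pH − pKa = 5.11 − 4.7852 = 0.3248. [A⁻]/[HA] = 10^(0.3248) = 2.11

[A⁻]/[HA] = 2.11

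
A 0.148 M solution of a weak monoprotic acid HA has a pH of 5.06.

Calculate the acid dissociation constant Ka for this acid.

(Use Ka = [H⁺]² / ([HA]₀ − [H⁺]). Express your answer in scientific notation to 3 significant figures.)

[H⁺] = 10^(−pH) = 10^(−5.06) = 8.710e-06 M. For HA ⇌ H⁺ + A⁻, Ka = [H⁺][A⁻]/[HA] = [H⁺]² / ([HA]₀ − [H⁺]) = (8.710e-06)² / (0.148 − 8.710e-06) = 5.13e-10.

K_a = 5.13e-10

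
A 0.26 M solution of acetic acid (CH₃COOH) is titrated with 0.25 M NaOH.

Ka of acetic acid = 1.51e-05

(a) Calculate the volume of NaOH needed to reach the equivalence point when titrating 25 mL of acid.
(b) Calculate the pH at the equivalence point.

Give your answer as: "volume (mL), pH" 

moles acid = 0.26 × 25/1000 = 0.0065 mol; V_base = moles/0.25 × 1000 = 26.0 mL. At equivalence only the conjugate base is present: [A⁻] = 0.0065/0.051 = 1.2745e-01 M. Kb = Kw/Ka = 6.62e-10; [OH⁻] = √(Kb × [A⁻]) = 9.1872e-06; pOH = 5.04; pH = 14 - pOH = 8.96.

V = 26.0 mL, pH = 8.96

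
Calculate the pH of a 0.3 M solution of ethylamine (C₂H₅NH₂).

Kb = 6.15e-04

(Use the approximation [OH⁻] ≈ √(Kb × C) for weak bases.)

[OH⁻] = √(Kb × C) = √(6.15e-04 × 0.3) = 1.3583e-02. pOH = 1.87, pH = 14 - pOH

pH = 12.13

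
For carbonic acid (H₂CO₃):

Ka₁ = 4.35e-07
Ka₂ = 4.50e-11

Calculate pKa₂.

pKa₂ = -log(Ka₂) = -log(4.50e-11) = 10.35.

pK_{a2} = 10.35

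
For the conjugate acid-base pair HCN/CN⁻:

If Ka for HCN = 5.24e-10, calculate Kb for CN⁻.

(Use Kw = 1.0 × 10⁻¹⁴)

For a conjugate pair Ka × Kb = Kw, so Kb = Kw/Ka = 1.0 × 10⁻¹⁴ / 5.24e-10 = 1.91e-05.

K_b = 1.91e-05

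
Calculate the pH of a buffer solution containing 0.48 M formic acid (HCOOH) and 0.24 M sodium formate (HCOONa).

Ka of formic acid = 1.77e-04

pKa = -log(1.77e-04) = 3.75. pH = pKa + log([A⁻]/[HA]) = 3.75 + log(0.24/0.48)

pH = 3.45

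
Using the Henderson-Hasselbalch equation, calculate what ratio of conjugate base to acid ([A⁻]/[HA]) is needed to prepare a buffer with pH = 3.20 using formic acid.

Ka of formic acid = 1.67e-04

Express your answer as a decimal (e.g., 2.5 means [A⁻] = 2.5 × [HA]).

pKa = -log(1.67e-04) = 3.7773. pH = pKa + log([A⁻]/[HA]), so log([A⁻]/[HA]) = pH − pKa = 3.20 − 3.7773 = -0.5773. [A⁻]/[HA] = 10^(-0.5773) = 0.265

[A⁻]/[HA] = 0.265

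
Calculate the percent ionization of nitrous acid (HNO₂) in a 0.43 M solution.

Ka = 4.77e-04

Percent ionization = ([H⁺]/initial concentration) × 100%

Using Ka equilibrium: x² + Ka×x - Ka×C = 0. Solving: [H⁺] = 1.4085e-02. Percent = (1.4085e-02/0.43) × 100

Percent ionization = 3.28%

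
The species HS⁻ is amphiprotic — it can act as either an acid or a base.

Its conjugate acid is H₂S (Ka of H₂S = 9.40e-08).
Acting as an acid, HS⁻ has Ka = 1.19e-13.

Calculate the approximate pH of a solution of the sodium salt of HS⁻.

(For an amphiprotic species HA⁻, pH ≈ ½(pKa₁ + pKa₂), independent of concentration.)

pKa₁ = -log(9.40e-08) = 7.03; pKa₂ = -log(1.19e-13) = 12.92. For an amphiprotic species, pH ≈ ½(pKa₁ + pKa₂) = ½(7.03 + 12.92) = 9.98.

pH = 9.98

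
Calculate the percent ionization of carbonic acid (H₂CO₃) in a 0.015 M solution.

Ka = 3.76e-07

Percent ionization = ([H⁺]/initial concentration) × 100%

Using Ka equilibrium: x² + Ka×x - Ka×C = 0. Solving: [H⁺] = 7.4912e-05. Percent = (7.4912e-05/0.015) × 100

Percent ionization = 0.499%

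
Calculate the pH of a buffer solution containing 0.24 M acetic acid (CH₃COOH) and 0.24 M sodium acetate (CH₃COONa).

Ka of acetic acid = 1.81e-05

pKa = -log(1.81e-05) = 4.74. pH = pKa + log([A⁻]/[HA]) = 4.74 + log(0.24/0.24)

pH = 4.74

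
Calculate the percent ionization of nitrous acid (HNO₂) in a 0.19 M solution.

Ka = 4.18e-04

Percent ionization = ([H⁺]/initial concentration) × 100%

Using Ka equilibrium: x² + Ka×x - Ka×C = 0. Solving: [H⁺] = 8.7052e-03. Percent = (8.7052e-03/0.19) × 100

Percent ionization = 4.58%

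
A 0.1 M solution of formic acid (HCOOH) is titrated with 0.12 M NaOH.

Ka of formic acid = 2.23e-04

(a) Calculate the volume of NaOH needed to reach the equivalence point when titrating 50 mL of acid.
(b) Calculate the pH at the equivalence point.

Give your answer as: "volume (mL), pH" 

moles acid = 0.1 × 50/1000 = 0.005 mol; V_base = moles/0.12 × 1000 = 41.7 mL. At equivalence only the conjugate base is present: [A⁻] = 0.005/0.092 = 5.4545e-02 M. Kb = Kw/Ka = 4.48e-11; [OH⁻] = √(Kb × [A⁻]) = 1.5640e-06; pOH = 5.81; pH = 14 - pOH = 8.19.

V = 41.7 mL, pH = 8.19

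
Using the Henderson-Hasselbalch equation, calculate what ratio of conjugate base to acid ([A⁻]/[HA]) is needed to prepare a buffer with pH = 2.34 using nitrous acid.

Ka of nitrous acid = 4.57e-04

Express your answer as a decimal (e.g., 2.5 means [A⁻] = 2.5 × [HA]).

pKa = -log(4.57e-04) = 3.3401. pH = pKa + log([A⁻]/[HA]), so log([A⁻]/[HA]) = pH − pKa = 2.34 − 3.3401 = -1.0001. [A⁻]/[HA] = 10^(-1.0001) = 0.100

[A⁻]/[HA] = 0.100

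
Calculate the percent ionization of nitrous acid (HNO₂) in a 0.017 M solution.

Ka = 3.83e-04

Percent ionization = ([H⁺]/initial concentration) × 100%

Using Ka equilibrium: x² + Ka×x - Ka×C = 0. Solving: [H⁺] = 2.3673e-03. Percent = (2.3673e-03/0.017) × 100

Percent ionization = 13.9%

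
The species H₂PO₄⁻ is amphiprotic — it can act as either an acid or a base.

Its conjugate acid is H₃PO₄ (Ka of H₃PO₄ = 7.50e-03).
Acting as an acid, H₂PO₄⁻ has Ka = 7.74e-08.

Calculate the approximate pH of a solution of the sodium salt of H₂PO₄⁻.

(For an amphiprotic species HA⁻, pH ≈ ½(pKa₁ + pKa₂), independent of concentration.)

pKa₁ = -log(7.50e-03) = 2.12; pKa₂ = -log(7.74e-08) = 7.11. For an amphiprotic species, pH ≈ ½(pKa₁ + pKa₂) = ½(2.12 + 7.11) = 4.62.

pH = 4.62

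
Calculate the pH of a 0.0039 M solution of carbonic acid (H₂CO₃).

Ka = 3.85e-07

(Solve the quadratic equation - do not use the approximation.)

x² + Ka×x - Ka×C = 0. Using quadratic formula: [H⁺] = 3.8557e-05

pH = 4.41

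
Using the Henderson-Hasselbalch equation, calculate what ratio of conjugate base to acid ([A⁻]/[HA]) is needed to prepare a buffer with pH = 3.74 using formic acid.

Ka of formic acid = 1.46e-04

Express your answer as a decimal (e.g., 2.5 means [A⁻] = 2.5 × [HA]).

pKa = -log(1.46e-04) = 3.8356. pH = pKa + log([A⁻]/[HA]), so log([A⁻]/[HA]) = pH − pKa = 3.74 − 3.8356 = -0.0956. [A⁻]/[HA] = 10^(-0.0956) = 0.802

[A⁻]/[HA] = 0.802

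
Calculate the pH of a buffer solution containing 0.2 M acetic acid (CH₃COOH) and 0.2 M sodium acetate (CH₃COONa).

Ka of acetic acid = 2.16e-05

pKa = -log(2.16e-05) = 4.67. pH = pKa + log([A⁻]/[HA]) = 4.67 + log(0.2/0.2)

pH = 4.67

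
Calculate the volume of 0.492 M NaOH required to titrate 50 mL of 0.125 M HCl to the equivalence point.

At equivalence: moles acid = moles base. moles HCl = 0.125 × 50/1000 = 0.00625 mol. V_base = moles / 0.492 × 1000 = 12.7 mL.

V_{base} = 12.7 mL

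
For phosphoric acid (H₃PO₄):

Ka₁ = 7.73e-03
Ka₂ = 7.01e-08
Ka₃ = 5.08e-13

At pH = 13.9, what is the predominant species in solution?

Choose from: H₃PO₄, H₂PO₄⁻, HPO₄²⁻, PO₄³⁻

pKa₁ = 2.11, pKa₂ = 7.15, pKa₃ = 12.29. For a polyprotic acid the predominant species crosses at each pKa: below pKa_n the protonated form dominates, above it the deprotonated form does. At pH = 13.9, the predominant species is PO₄³⁻.

PO₄³⁻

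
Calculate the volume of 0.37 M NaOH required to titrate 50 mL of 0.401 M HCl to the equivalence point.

At equivalence: moles acid = moles base. moles HCl = 0.401 × 50/1000 = 0.02005 mol. V_base = moles / 0.37 × 1000 = 54.2 mL.

V_{base} = 54.2 mL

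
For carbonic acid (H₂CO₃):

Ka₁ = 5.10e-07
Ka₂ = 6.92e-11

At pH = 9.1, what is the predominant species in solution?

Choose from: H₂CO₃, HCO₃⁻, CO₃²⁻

pKa₁ = 6.29, pKa₂ = 10.16. For a polyprotic acid the predominant species crosses at each pKa: below pKa_n the protonated form dominates, above it the deprotonated form does. At pH = 9.1, the predominant species is HCO₃⁻.

HCO₃⁻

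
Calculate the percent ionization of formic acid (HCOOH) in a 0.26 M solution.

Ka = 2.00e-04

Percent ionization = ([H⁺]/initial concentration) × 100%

Using Ka equilibrium: x² + Ka×x - Ka×C = 0. Solving: [H⁺] = 7.1118e-03. Percent = (7.1118e-03/0.26) × 100

Percent ionization = 2.74%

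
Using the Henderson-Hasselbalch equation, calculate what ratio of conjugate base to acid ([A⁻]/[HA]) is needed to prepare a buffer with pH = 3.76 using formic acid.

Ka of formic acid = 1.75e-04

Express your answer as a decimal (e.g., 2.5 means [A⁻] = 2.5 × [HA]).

pKa = -log(1.75e-04) = 3.7570. pH = pKa + log([A⁻]/[HA]), so log([A⁻]/[HA]) = pH − pKa = 3.76 − 3.7570 = 0.0030. [A⁻]/[HA] = 10^(0.0030) = 1.01

[A⁻]/[HA] = 1.01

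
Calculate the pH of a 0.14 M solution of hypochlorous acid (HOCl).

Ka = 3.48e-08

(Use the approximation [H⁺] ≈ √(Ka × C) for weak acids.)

[H⁺] = √(Ka × C) = √(3.48e-08 × 0.14) = 6.9800e-05. pH = -log(6.9800e-05)

pH = 4.16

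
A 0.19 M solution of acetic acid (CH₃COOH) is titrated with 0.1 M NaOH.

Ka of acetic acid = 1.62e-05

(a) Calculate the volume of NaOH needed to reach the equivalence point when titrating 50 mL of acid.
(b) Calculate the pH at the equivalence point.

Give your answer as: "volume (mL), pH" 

moles acid = 0.19 × 50/1000 = 0.0095 mol; V_base = moles/0.1 × 1000 = 95.0 mL. At equivalence only the conjugate base is present: [A⁻] = 0.0095/0.145 = 6.5517e-02 M. Kb = Kw/Ka = 6.17e-10; [OH⁻] = √(Kb × [A⁻]) = 6.3595e-06; pOH = 5.20; pH = 14 - pOH = 8.80.

V = 95.0 mL, pH = 8.80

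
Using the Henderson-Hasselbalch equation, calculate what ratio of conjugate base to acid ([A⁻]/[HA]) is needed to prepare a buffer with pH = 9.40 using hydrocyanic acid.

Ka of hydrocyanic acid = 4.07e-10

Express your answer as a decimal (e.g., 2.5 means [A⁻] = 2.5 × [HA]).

pKa = -log(4.07e-10) = 9.3904. pH = pKa + log([A⁻]/[HA]), so log([A⁻]/[HA]) = pH − pKa = 9.40 − 9.3904 = 0.0096. [A⁻]/[HA] = 10^(0.0096) = 1.02

[A⁻]/[HA] = 1.02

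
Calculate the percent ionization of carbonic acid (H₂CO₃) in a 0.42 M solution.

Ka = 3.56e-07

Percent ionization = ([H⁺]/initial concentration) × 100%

Using Ka equilibrium: x² + Ka×x - Ka×C = 0. Solving: [H⁺] = 3.8650e-04. Percent = (3.8650e-04/0.42) × 100

Percent ionization = 0.092%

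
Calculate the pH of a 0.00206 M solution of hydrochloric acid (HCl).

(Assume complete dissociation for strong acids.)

[H⁺] = 0.00206 M for strong acid. pH = -log[H⁺] = -log(0.00206)

pH = 2.69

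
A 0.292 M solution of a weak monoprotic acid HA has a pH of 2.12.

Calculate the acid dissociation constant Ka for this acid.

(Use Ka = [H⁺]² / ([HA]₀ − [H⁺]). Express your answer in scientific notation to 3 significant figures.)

[H⁺] = 10^(−pH) = 10^(−2.12) = 7.586e-03 M. For HA ⇌ H⁺ + A⁻, Ka = [H⁺][A⁻]/[HA] = [H⁺]² / ([HA]₀ − [H⁺]) = (7.586e-03)² / (0.292 − 7.586e-03) = 2.02e-04.

K_a = 2.02e-04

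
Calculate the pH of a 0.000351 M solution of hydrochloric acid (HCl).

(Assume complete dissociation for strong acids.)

[H⁺] = 0.000351 M for strong acid. pH = -log[H⁺] = -log(0.000351)

pH = 3.45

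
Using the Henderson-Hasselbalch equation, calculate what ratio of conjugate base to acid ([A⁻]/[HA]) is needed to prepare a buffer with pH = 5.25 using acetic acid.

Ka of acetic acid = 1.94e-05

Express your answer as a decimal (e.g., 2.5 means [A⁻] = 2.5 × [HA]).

pKa = -log(1.94e-05) = 4.7122. pH = pKa + log([A⁻]/[HA]), so log([A⁻]/[HA]) = pH − pKa = 5.25 − 4.7122 = 0.5378. [A⁻]/[HA] = 10^(0.5378) = 3.45

[A⁻]/[HA] = 3.45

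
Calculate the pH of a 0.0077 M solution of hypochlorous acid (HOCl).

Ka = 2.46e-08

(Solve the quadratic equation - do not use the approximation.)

x² + Ka×x - Ka×C = 0. Using quadratic formula: [H⁺] = 1.3751e-05

pH = 4.86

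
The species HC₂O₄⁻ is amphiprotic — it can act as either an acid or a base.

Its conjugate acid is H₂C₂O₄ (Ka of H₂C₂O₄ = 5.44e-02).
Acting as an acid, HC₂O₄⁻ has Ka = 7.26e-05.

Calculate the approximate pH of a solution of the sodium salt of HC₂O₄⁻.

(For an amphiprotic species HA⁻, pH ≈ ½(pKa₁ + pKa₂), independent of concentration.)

pKa₁ = -log(5.44e-02) = 1.26; pKa₂ = -log(7.26e-05) = 4.14. For an amphiprotic species, pH ≈ ½(pKa₁ + pKa₂) = ½(1.26 + 4.14) = 2.70.

pH = 2.70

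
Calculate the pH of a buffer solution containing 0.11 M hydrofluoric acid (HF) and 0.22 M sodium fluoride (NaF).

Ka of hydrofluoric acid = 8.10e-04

pKa = -log(8.10e-04) = 3.09. pH = pKa + log([A⁻]/[HA]) = 3.09 + log(0.22/0.11)

pH = 3.39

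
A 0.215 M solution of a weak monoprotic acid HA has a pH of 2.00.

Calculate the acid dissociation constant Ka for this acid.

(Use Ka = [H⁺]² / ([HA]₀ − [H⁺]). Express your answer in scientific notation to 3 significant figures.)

[H⁺] = 10^(−pH) = 10^(−2.00) = 1.000e-02 M. For HA ⇌ H⁺ + A⁻, Ka = [H⁺][A⁻]/[HA] = [H⁺]² / ([HA]₀ − [H⁺]) = (1.000e-02)² / (0.215 − 1.000e-02) = 4.88e-04.

K_a = 4.88e-04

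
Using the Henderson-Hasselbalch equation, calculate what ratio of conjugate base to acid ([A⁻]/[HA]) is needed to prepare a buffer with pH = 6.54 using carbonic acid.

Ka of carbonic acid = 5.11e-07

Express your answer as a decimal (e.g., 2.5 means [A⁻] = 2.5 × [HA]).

pKa = -log(5.11e-07) = 6.2916. pH = pKa + log([A⁻]/[HA]), so log([A⁻]/[HA]) = pH − pKa = 6.54 − 6.2916 = 0.2484. [A⁻]/[HA] = 10^(0.2484) = 1.77

[A⁻]/[HA] = 1.77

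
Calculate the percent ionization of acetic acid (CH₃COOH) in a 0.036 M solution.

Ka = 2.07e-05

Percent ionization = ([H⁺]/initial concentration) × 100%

Using Ka equilibrium: x² + Ka×x - Ka×C = 0. Solving: [H⁺] = 8.5296e-04. Percent = (8.5296e-04/0.036) × 100

Percent ionization = 2.37%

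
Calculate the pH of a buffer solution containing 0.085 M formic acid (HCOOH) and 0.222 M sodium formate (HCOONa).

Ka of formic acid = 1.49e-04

pKa = -log(1.49e-04) = 3.83. pH = pKa + log([A⁻]/[HA]) = 3.83 + log(0.222/0.085)

pH = 4.24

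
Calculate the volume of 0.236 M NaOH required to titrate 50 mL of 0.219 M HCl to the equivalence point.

At equivalence: moles acid = moles base. moles HCl = 0.219 × 50/1000 = 0.01095 mol. V_base = moles / 0.236 × 1000 = 46.4 mL.

V_{base} = 46.4 mL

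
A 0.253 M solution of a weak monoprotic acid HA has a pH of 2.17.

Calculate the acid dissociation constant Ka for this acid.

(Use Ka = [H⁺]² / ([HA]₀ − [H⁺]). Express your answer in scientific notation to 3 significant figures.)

[H⁺] = 10^(−pH) = 10^(−2.17) = 6.761e-03 M. For HA ⇌ H⁺ + A⁻, Ka = [H⁺][A⁻]/[HA] = [H⁺]² / ([HA]₀ − [H⁺]) = (6.761e-03)² / (0.253 − 6.761e-03) = 1.86e-04.

K_a = 1.86e-04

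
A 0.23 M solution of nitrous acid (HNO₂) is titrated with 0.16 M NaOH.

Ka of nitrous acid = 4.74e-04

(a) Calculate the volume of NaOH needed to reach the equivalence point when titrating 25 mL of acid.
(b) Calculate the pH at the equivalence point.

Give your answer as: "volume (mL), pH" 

moles acid = 0.23 × 25/1000 = 0.00575 mol; V_base = moles/0.16 × 1000 = 35.9 mL. At equivalence only the conjugate base is present: [A⁻] = 0.00575/0.061 = 9.4359e-02 M. Kb = Kw/Ka = 2.11e-11; [OH⁻] = √(Kb × [A⁻]) = 1.4109e-06; pOH = 5.85; pH = 14 - pOH = 8.15.

V = 35.9 mL, pH = 8.15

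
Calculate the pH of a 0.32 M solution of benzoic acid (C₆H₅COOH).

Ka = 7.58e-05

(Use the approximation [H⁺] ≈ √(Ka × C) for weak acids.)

[H⁺] = √(Ka × C) = √(7.58e-05 × 0.32) = 4.9250e-03. pH = -log(4.9250e-03)

pH = 2.31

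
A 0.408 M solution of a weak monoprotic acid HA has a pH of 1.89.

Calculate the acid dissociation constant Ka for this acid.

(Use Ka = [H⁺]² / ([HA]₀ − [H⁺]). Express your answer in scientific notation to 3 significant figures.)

[H⁺] = 10^(−pH) = 10^(−1.89) = 1.288e-02 M. For HA ⇌ H⁺ + A⁻, Ka = [H⁺][A⁻]/[HA] = [H⁺]² / ([HA]₀ − [H⁺]) = (1.288e-02)² / (0.408 − 1.288e-02) = 4.20e-04.

K_a = 4.20e-04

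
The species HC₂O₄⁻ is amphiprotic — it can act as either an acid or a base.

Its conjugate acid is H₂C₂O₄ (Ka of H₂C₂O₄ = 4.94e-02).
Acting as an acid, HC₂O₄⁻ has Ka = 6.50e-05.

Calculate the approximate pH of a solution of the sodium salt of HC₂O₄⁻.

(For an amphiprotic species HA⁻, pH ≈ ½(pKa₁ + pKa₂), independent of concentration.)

pKa₁ = -log(4.94e-02) = 1.31; pKa₂ = -log(6.50e-05) = 4.19. For an amphiprotic species, pH ≈ ½(pKa₁ + pKa₂) = ½(1.31 + 4.19) = 2.75.

pH = 2.75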